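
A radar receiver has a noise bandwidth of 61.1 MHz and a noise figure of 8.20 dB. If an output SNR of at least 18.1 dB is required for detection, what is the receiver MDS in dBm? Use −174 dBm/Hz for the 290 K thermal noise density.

Sensitivity = −174 + 10 log₁₀(B) + NF + SNR_min
= −174 + 77.86 + 8.20 + 18.1
= −69.84 dBm → −69.8 dBm

−69.8 dBm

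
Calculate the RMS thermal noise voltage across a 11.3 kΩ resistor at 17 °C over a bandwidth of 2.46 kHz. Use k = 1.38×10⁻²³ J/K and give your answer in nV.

T = 17 °C + 273.15 = 290.15 K
V_n = √(4kTRB)
4kTRB = 4 × 1.38×10⁻²³ × 290.15 × 1.13×10⁴ × 2.46×10³ = 4.45×10⁻¹³ V²
V_n = √(4.45×10⁻¹³) = 6.67×10⁻⁷ V = 667 nV

667 nV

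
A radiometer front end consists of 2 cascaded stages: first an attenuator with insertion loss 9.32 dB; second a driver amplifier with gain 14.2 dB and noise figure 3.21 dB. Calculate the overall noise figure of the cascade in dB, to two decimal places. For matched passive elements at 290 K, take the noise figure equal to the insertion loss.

Convert to linear (a loss of L dB is a gain of −L dB): F_i = 10^(NF_i/10), G_i = 10^(G_i,dB/10)
  Stage 1: F_1 = 10^(9.32/10) = 8.551, G_1 = 10^(−9.32/10) = 0.1169
  Stage 2: F_2 = 10^(3.21/10) = 2.094, G_2 = 10^(14.2/10) = 26.30
Friis cascade:
  F = 8.551 + (2.094 − 1)/0.1169 = 17.91
NF = 10 log₁₀(17.91) = 12.53 dB

12.53 dB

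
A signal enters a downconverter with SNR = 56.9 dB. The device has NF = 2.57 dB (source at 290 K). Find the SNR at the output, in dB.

By definition F = SNR_in/SNR_out, so in dB: SNR_out = SNR_in − NF
SNR_out = 56.9 − 2.57 = 54.33 dB

54.33 dB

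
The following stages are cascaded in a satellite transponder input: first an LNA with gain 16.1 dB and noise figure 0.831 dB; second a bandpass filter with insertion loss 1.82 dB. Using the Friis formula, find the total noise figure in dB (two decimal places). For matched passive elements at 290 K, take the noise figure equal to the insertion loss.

Convert to linear (a loss of L dB is a gain of −L dB): F_i = 10^(NF_i/10), G_i = 10^(G_i,dB/10)
  Stage 1: F_1 = 10^(0.831/10) = 1.211, G_1 = 10^(16.1/10) = 40.74
  Stage 2: F_2 = 10^(1.82/10) = 1.521, G_2 = 10^(−1.82/10) = 0.6577
Friis cascade:
  F = 1.211 + (1.521 − 1)/40.74 = 1.224
NF = 10 log₁₀(1.224) = 0.88 dB

0.88 dB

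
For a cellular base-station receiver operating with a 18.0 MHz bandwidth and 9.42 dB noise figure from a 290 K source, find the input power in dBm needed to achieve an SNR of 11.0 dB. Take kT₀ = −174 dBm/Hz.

−81.0 dBm

Sensitivity = −174 + 10 log₁₀(B) + NF + SNR_min
= −174 + 72.55 + 9.42 + 11.0
= −81.03 dBm → −81.0 dBm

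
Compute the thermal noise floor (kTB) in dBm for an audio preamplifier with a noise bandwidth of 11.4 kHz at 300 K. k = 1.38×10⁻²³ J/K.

P_n = kTB = 1.38×10⁻²³ × 300 × 1.14×10⁴ = 4.72×10⁻¹⁷ W
In dBm: 10 log₁₀(4.72×10⁻¹⁷ / 10⁻³) = −133.3 dBm

−133.3 dBm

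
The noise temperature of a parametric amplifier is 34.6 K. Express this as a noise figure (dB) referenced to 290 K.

0.490 dB

F = 1 + T_e/T₀ = 1 + 34.6/290 = 1.11931
NF = 10 log₁₀(1.11931) = 0.490 dB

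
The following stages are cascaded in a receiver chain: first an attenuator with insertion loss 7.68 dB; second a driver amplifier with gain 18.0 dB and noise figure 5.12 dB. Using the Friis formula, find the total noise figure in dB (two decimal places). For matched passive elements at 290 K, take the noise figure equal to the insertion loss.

12.80 dB

Convert to linear (a loss of L dB is a gain of −L dB): F_i = 10^(NF_i/10), G_i = 10^(G_i,dB/10)
  Stage 1: F_1 = 10^(7.68/10) = 5.861, G_1 = 10^(−7.68/10) = 0.1706
  Stage 2: F_2 = 10^(5.12/10) = 3.251, G_2 = 10^(18.0/10) = 63.10
Friis cascade:
  F = 5.861 + (3.251 − 1)/0.1706 = 19.05
NF = 10 log₁₀(19.05) = 12.80 dB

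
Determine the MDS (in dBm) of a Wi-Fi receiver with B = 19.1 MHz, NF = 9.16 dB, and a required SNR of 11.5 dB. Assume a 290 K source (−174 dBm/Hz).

−80.5 dBm

Sensitivity = −174 + 10 log₁₀(B) + NF + SNR_min
= −174 + 72.81 + 9.16 + 11.5
= −80.53 dBm → −80.5 dBm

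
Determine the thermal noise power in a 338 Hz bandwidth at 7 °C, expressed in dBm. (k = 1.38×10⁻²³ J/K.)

−148.8 dBm

T = 7 °C + 273.15 = 280.15 K
P_n = kTB = 1.38×10⁻²³ × 280.15 × 3.38×10² = 1.31×10⁻¹⁸ W
In dBm: 10 log₁₀(1.31×10⁻¹⁸ / 10⁻³) = −148.8 dBm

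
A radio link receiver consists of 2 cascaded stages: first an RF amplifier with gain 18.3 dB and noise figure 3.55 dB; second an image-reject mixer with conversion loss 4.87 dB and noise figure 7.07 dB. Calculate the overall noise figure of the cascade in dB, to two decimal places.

3.66 dB

Convert to linear (a loss of L dB is a gain of −L dB): F_i = 10^(NF_i/10), G_i = 10^(G_i,dB/10)
  Stage 1: F_1 = 10^(3.55/10) = 2.265, G_1 = 10^(18.3/10) = 67.61
  Stage 2: F_2 = 10^(7.07/10) = 5.093, G_2 = 10^(−4.87/10) = 0.3258
Friis cascade:
  F = 2.265 + (5.093 − 1)/67.61 = 2.325
NF = 10 log₁₀(2.325) = 3.66 dB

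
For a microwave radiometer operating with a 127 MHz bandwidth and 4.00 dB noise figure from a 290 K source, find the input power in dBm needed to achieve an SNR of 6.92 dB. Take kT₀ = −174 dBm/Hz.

−82.0 dBm

Sensitivity = −174 + 10 log₁₀(B) + NF + SNR_min
= −174 + 81.04 + 4.00 + 6.92
= −82.04 dBm → −82.0 dBm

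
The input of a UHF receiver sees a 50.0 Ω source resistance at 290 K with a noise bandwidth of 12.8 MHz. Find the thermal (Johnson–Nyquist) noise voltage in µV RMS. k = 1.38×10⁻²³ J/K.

V_n = √(4kTRB)
4kTRB = 4 × 1.38×10⁻²³ × 290 × 5.00×10¹ × 1.28×10⁷ = 1.02×10⁻¹¹ V²
V_n = √(1.02×10⁻¹¹) = 3.20×10⁻⁶ V = 3.20 µV

3.20 µV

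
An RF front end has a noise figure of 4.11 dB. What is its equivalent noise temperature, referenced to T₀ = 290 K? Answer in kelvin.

457 K

F = 10^(4.11/10) = 2.57632
T_e = (F − 1)·T₀ = (2.57632 − 1) × 290 = 457 K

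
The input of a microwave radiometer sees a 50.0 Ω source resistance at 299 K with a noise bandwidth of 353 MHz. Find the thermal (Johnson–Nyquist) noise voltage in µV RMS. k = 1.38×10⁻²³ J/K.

17.1 µV

V_n = √(4kTRB)
4kTRB = 4 × 1.38×10⁻²³ × 299 × 5.00×10¹ × 3.53×10⁸ = 2.91×10⁻¹⁰ V²
V_n = √(2.91×10⁻¹⁰) = 1.71×10⁻⁵ V = 17.1 µV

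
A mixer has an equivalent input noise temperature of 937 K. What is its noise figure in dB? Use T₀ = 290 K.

6.26 dB

F = 1 + T_e/T₀ = 1 + 937/290 = 4.23103
NF = 10 log₁₀(4.23103) = 6.26 dB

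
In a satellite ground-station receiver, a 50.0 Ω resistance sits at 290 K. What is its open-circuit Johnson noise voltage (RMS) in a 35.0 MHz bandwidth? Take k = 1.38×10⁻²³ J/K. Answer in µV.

5.29 µV

V_n = √(4kTRB)
4kTRB = 4 × 1.38×10⁻²³ × 290 × 5.00×10¹ × 3.50×10⁷ = 2.80×10⁻¹¹ V²
V_n = √(2.80×10⁻¹¹) = 5.29×10⁻⁶ V = 5.29 µV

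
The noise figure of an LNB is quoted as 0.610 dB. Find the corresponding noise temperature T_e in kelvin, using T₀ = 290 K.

43.7 K

F = 10^(0.610/10) = 1.1508
T_e = (F − 1)·T₀ = (1.1508 − 1) × 290 = 43.7 K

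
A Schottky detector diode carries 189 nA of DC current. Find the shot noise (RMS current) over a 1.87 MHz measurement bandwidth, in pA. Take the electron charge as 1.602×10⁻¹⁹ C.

337 pA

I_n = √(2qI·B)
2qI·B = 2 × 1.602×10⁻¹⁹ × 1.89×10⁻⁷ × 1.87×10⁶ = 1.13×10⁻¹⁹ A²
I_n = √(1.13×10⁻¹⁹) = 3.37×10⁻¹⁰ A = 337 pA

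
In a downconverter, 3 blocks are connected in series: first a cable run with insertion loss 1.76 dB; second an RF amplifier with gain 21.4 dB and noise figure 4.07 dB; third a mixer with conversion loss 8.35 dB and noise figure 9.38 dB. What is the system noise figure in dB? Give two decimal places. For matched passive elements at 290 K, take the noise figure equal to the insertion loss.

Convert to linear (a loss of L dB is a gain of −L dB): F_i = 10^(NF_i/10), G_i = 10^(G_i,dB/10)
  Stage 1: F_1 = 10^(1.76/10) = 1.500, G_1 = 10^(−1.76/10) = 0.6668
  Stage 2: F_2 = 10^(4.07/10) = 2.553, G_2 = 10^(21.4/10) = 138.0
  Stage 3: F_3 = 10^(9.38/10) = 8.670, G_3 = 10^(−8.35/10) = 0.1462
Friis cascade:
  F = 1.500 + (2.553 − 1)/0.6668 + (8.670 − 1)/92.04 = 3.912
NF = 10 log₁₀(3.912) = 5.92 dB

5.92 dB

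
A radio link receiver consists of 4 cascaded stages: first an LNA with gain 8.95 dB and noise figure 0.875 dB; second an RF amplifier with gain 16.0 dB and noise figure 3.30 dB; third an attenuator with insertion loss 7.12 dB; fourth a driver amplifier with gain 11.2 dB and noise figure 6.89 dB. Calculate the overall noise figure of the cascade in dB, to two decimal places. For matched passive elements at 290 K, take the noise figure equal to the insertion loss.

1.60 dB

Convert to linear (a loss of L dB is a gain of −L dB): F_i = 10^(NF_i/10), G_i = 10^(G_i,dB/10)
  Stage 1: F_1 = 10^(0.875/10) = 1.223, G_1 = 10^(8.95/10) = 7.852
  Stage 2: F_2 = 10^(3.30/10) = 2.138, G_2 = 10^(16.0/10) = 39.81
  Stage 3: F_3 = 10^(7.12/10) = 5.152, G_3 = 10^(−7.12/10) = 0.1941
  Stage 4: F_4 = 10^(6.89/10) = 4.887, G_4 = 10^(11.2/10) = 13.18
Friis cascade:
  F = 1.223 + (2.138 − 1)/7.852 + (5.152 − 1)/312.6 + (4.887 − 1)/60.67 = 1.445
NF = 10 log₁₀(1.445) = 1.60 dB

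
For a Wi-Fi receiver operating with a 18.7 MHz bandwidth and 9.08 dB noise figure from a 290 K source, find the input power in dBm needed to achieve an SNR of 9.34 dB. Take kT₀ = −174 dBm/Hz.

−82.9 dBm

Sensitivity = −174 + 10 log₁₀(B) + NF + SNR_min
= −174 + 72.72 + 9.08 + 9.34
= −82.86 dBm → −82.9 dBm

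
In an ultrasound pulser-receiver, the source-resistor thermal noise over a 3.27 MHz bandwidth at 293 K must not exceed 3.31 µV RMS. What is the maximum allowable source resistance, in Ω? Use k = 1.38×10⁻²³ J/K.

Johnson–Nyquist: V_n = √(4kTRB) ⇒ R = V_n² / (4kTB)
4kTB = 4 × 1.38×10⁻²³ × 293 × 3.27×10⁶ = 5.29×10⁻¹⁴
R = (3.31×10⁻⁶)² / 5.29×10⁻¹⁴ = 2.07×10² Ω = 207 Ω

207 Ω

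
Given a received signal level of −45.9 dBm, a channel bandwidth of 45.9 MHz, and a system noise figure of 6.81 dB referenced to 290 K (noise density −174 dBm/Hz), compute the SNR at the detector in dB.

Noise floor: N = −174 + 10 log₁₀(B) + NF
10 log₁₀(4.59×10⁷) = 76.62 dB
N = −174 + 76.62 + 6.81 = −90.57 dBm
SNR = P_sig − N = −45.9 − (−90.57) = 44.67 dB → 44.7 dB

44.7 dB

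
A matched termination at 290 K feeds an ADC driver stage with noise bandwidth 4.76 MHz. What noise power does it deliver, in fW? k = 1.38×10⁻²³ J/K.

19.0 fW

P_n = kTB = 1.38×10⁻²³ × 290 × 4.76×10⁶ = 1.90×10⁻¹⁴ W = 19.0 fW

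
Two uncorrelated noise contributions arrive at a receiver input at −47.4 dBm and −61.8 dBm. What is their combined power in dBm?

−47.2 dBm

Convert to linear, add, convert back:
P₁ = 1.82×10⁻⁸ W, P₂ = 6.61×10⁻¹⁰ W
P_tot = 1.89×10⁻⁸ W → 10 log₁₀(P_tot / 10⁻³) = −47.2 dBm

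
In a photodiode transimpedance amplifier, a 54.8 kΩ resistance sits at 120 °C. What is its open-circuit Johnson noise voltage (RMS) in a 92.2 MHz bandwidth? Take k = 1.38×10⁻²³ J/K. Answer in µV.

331 µV

T = 120 °C + 273.15 = 393.15 K
V_n = √(4kTRB)
4kTRB = 4 × 1.38×10⁻²³ × 393.15 × 5.48×10⁴ × 9.22×10⁷ = 1.10×10⁻⁷ V²
V_n = √(1.10×10⁻⁷) = 3.31×10⁻⁴ V = 331 µV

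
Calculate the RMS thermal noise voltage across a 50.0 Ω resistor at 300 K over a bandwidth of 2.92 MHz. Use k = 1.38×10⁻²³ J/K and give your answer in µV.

1.55 µV

V_n = √(4kTRB)
4kTRB = 4 × 1.38×10⁻²³ × 300 × 5.00×10¹ × 2.92×10⁶ = 2.42×10⁻¹² V²
V_n = √(2.42×10⁻¹²) = 1.55×10⁻⁶ V = 1.55 µV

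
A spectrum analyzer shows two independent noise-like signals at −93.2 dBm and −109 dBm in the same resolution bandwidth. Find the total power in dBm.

−93.1 dBm

Convert to linear, add, convert back:
P₁ = 4.79×10⁻¹³ W, P₂ = 1.26×10⁻¹⁴ W
P_tot = 4.91×10⁻¹³ W → 10 log₁₀(P_tot / 10⁻³) = −93.1 dBm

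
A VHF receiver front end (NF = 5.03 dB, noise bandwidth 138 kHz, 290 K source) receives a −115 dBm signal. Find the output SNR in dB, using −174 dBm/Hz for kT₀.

2.6 dB

Noise floor: N = −174 + 10 log₁₀(B) + NF
10 log₁₀(1.38×10⁵) = 51.4 dB
N = −174 + 51.4 + 5.03 = −117.57 dBm
SNR = P_sig − N = −115 − (−117.57) = 2.57 dB → 2.6 dB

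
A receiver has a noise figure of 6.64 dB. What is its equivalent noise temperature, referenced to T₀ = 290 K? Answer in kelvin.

F = 10^(6.64/10) = 4.61318
T_e = (F − 1)·T₀ = (4.61318 − 1) × 290 = 1048 K

1048 K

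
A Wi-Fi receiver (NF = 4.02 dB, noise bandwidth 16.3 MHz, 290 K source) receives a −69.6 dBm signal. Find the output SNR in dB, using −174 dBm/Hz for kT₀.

Noise floor: N = −174 + 10 log₁₀(B) + NF
10 log₁₀(1.63×10⁷) = 72.12 dB
N = −174 + 72.12 + 4.02 = −97.86 dBm
SNR = P_sig − N = −69.6 − (−97.86) = 28.26 dB → 28.3 dB

28.3 dB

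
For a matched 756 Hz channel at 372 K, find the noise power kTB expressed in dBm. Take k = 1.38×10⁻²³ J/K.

−144.1 dBm

P_n = kTB = 1.38×10⁻²³ × 372 × 7.56×10² = 3.88×10⁻¹⁸ W
In dBm: 10 log₁₀(3.88×10⁻¹⁸ / 10⁻³) = −144.1 dBm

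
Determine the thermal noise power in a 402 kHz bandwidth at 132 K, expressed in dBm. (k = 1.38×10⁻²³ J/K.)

−121.4 dBm

P_n = kTB = 1.38×10⁻²³ × 132 × 4.02×10⁵ = 7.32×10⁻¹⁶ W
In dBm: 10 log₁₀(7.32×10⁻¹⁶ / 10⁻³) = −121.4 dBm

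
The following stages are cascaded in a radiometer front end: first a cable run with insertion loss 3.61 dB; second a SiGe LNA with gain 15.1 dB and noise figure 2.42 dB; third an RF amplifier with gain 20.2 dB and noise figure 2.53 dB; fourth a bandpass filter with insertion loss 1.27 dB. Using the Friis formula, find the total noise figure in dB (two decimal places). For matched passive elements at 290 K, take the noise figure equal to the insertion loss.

6.09 dB

Convert to linear (a loss of L dB is a gain of −L dB): F_i = 10^(NF_i/10), G_i = 10^(G_i,dB/10)
  Stage 1: F_1 = 10^(3.61/10) = 2.296, G_1 = 10^(−3.61/10) = 0.4355
  Stage 2: F_2 = 10^(2.42/10) = 1.746, G_2 = 10^(15.1/10) = 32.36
  Stage 3: F_3 = 10^(2.53/10) = 1.791, G_3 = 10^(20.2/10) = 104.7
  Stage 4: F_4 = 10^(1.27/10) = 1.340, G_4 = 10^(−1.27/10) = 0.7464
Friis cascade:
  F = 2.296 + (1.746 − 1)/0.4355 + (1.791 − 1)/14.09 + (1.340 − 1)/1476 = 4.065
NF = 10 log₁₀(4.065) = 6.09 dB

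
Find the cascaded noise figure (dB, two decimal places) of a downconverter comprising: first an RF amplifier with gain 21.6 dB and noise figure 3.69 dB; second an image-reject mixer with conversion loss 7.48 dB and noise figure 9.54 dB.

3.79 dB

Convert to linear (a loss of L dB is a gain of −L dB): F_i = 10^(NF_i/10), G_i = 10^(G_i,dB/10)
  Stage 1: F_1 = 10^(3.69/10) = 2.339, G_1 = 10^(21.6/10) = 144.5
  Stage 2: F_2 = 10^(9.54/10) = 8.995, G_2 = 10^(−7.48/10) = 0.1786
Friis cascade:
  F = 2.339 + (8.995 − 1)/144.5 = 2.394
NF = 10 log₁₀(2.394) = 3.79 dB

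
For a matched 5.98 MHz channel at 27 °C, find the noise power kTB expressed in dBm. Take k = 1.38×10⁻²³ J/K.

T = 27 °C + 273.15 = 300.15 K
P_n = kTB = 1.38×10⁻²³ × 300.15 × 5.98×10⁶ = 2.48×10⁻¹⁴ W
In dBm: 10 log₁₀(2.48×10⁻¹⁴ / 10⁻³) = −106.1 dBm

−106.1 dBm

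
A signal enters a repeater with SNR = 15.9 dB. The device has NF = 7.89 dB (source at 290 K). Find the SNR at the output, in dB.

By definition F = SNR_in/SNR_out, so in dB: SNR_out = SNR_in − NF
SNR_out = 15.9 − 7.89 = 8.01 dB

8.01 dB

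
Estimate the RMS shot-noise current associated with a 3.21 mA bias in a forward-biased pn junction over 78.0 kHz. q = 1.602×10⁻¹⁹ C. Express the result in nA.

I_n = √(2qI·B)
2qI·B = 2 × 1.602×10⁻¹⁹ × 3.21×10⁻³ × 7.80×10⁴ = 8.02×10⁻¹⁷ A²
I_n = √(8.02×10⁻¹⁷) = 8.96×10⁻⁹ A = 8.96 nA

8.96 nA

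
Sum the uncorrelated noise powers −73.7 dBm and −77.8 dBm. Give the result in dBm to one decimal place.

Convert to linear, add, convert back:
P₁ = 4.27×10⁻¹¹ W, P₂ = 1.66×10⁻¹¹ W
P_tot = 5.93×10⁻¹¹ W → 10 log₁₀(P_tot / 10⁻³) = −72.3 dBm

−72.3 dBm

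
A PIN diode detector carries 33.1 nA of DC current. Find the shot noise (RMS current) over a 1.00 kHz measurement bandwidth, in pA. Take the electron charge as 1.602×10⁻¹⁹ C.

I_n = √(2qI·B)
2qI·B = 2 × 1.602×10⁻¹⁹ × 3.31×10⁻⁸ × 1.00×10³ = 1.06×10⁻²³ A²
I_n = √(1.06×10⁻²³) = 3.26×10⁻¹² A = 3.26 pA

3.26 pA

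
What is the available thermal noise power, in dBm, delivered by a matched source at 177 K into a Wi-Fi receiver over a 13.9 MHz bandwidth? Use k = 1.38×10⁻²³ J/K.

P_n = kTB = 1.38×10⁻²³ × 177 × 1.39×10⁷ = 3.40×10⁻¹⁴ W
In dBm: 10 log₁₀(3.40×10⁻¹⁴ / 10⁻³) = −104.7 dBm

−104.7 dBm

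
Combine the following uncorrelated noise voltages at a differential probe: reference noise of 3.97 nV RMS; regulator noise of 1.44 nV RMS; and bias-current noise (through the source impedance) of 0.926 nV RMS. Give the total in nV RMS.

Uncorrelated sources add in power (mean-square): V_tot = √(ΣV_i²)
V_tot = √[(3.97×10⁻⁹)² + (1.44×10⁻⁹)² + (9.26×10⁻¹⁰)²] = 4.32×10⁻⁹ V = 4.32 nV

4.32 nV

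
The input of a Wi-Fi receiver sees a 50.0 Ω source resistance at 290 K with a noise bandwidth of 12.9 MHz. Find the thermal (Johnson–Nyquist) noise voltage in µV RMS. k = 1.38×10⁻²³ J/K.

3.21 µV

V_n = √(4kTRB)
4kTRB = 4 × 1.38×10⁻²³ × 290 × 5.00×10¹ × 1.29×10⁷ = 1.03×10⁻¹¹ V²
V_n = √(1.03×10⁻¹¹) = 3.21×10⁻⁶ V = 3.21 µV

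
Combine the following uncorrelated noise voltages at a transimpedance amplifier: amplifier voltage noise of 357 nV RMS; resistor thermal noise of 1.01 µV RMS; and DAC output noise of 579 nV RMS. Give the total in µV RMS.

1.22 µV

Uncorrelated sources add in power (mean-square): V_tot = √(ΣV_i²)
V_tot = √[(3.57×10⁻⁷)² + (1.01×10⁻⁶)² + (5.79×10⁻⁷)²] = 1.22×10⁻⁶ V = 1.22 µV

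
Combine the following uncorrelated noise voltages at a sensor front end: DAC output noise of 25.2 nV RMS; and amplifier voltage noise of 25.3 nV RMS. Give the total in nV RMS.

Uncorrelated sources add in power (mean-square): V_tot = √(ΣV_i²)
V_tot = √[(2.52×10⁻⁸)² + (2.53×10⁻⁸)²] = 3.57×10⁻⁸ V = 35.7 nV

35.7 nV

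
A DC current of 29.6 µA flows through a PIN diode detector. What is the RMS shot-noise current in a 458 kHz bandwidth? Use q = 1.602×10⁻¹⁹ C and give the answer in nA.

2.08 nA

I_n = √(2qI·B)
2qI·B = 2 × 1.602×10⁻¹⁹ × 2.96×10⁻⁵ × 4.58×10⁵ = 4.34×10⁻¹⁸ A²
I_n = √(4.34×10⁻¹⁸) = 2.08×10⁻⁹ A = 2.08 nA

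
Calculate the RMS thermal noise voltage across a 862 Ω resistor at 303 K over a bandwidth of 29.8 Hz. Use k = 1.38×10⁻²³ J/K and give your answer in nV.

V_n = √(4kTRB)
4kTRB = 4 × 1.38×10⁻²³ × 303 × 8.62×10² × 2.98×10¹ = 4.30×10⁻¹⁶ V²
V_n = √(4.30×10⁻¹⁶) = 2.07×10⁻⁸ V = 20.7 nV

20.7 nV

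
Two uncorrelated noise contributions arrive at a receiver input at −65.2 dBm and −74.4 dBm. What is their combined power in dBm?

−64.7 dBm

Convert to linear, add, convert back:
P₁ = 3.02×10⁻¹⁰ W, P₂ = 3.63×10⁻¹¹ W
P_tot = 3.38×10⁻¹⁰ W → 10 log₁₀(P_tot / 10⁻³) = −64.7 dBm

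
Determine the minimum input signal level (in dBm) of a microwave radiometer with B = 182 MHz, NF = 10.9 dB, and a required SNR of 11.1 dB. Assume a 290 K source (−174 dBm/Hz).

Sensitivity = −174 + 10 log₁₀(B) + NF + SNR_min
= −174 + 82.6 + 10.9 + 11.1
= −69.4 dBm → −69.4 dBm

−69.4 dBm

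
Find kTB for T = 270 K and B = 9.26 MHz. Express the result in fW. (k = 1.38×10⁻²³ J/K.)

P_n = kTB = 1.38×10⁻²³ × 270 × 9.26×10⁶ = 3.45×10⁻¹⁴ W = 34.5 fW

34.5 fW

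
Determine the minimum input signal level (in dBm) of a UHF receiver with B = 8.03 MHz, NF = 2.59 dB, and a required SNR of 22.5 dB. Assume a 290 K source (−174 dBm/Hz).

Sensitivity = −174 + 10 log₁₀(B) + NF + SNR_min
= −174 + 69.05 + 2.59 + 22.5
= −79.86 dBm → −79.9 dBm

−79.9 dBm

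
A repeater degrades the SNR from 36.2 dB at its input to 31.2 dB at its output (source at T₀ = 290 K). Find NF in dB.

5.0 dB

NF (dB) = SNR_in(dB) − SNR_out(dB) when the source is at T₀
NF = 36.2 − 31.2 = 5.0 dB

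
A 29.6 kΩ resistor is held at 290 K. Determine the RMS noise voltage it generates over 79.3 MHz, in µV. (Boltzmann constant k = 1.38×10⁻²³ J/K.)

194 µV

V_n = √(4kTRB)
4kTRB = 4 × 1.38×10⁻²³ × 290 × 2.96×10⁴ × 7.93×10⁷ = 3.76×10⁻⁸ V²
V_n = √(3.76×10⁻⁸) = 1.94×10⁻⁴ V = 194 µV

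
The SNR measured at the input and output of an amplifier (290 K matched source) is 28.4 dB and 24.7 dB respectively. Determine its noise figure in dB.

NF (dB) = SNR_in(dB) − SNR_out(dB) when the source is at T₀
NF = 28.4 − 24.7 = 3.7 dB

3.7 dB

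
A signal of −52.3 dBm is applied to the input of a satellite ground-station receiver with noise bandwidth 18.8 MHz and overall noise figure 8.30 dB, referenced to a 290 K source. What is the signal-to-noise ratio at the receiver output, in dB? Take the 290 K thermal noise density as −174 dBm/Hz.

Noise floor: N = −174 + 10 log₁₀(B) + NF
10 log₁₀(1.88×10⁷) = 72.74 dB
N = −174 + 72.74 + 8.30 = −92.96 dBm
SNR = P_sig − N = −52.3 − (−92.96) = 40.66 dB → 40.7 dB

40.7 dB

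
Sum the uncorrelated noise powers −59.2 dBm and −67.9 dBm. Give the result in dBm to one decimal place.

−58.7 dBm

Convert to linear, add, convert back:
P₁ = 1.20×10⁻⁹ W, P₂ = 1.62×10⁻¹⁰ W
P_tot = 1.36×10⁻⁹ W → 10 log₁₀(P_tot / 10⁻³) = −58.7 dBm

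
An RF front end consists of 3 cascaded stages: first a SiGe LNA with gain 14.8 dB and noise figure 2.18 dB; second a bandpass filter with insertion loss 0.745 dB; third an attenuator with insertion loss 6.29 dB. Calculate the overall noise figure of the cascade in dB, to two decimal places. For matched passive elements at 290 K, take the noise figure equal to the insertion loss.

2.52 dB

Convert to linear (a loss of L dB is a gain of −L dB): F_i = 10^(NF_i/10), G_i = 10^(G_i,dB/10)
  Stage 1: F_1 = 10^(2.18/10) = 1.652, G_1 = 10^(14.8/10) = 30.20
  Stage 2: F_2 = 10^(0.745/10) = 1.187, G_2 = 10^(−0.745/10) = 0.8424
  Stage 3: F_3 = 10^(6.29/10) = 4.256, G_3 = 10^(−6.29/10) = 0.2350
Friis cascade:
  F = 1.652 + (1.187 − 1)/30.20 + (4.256 − 1)/25.44 = 1.786
NF = 10 log₁₀(1.786) = 2.52 dB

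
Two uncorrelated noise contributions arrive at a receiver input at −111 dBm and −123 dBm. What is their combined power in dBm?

−110.7 dBm

Convert to linear, add, convert back:
P₁ = 7.94×10⁻¹⁵ W, P₂ = 5.01×10⁻¹⁶ W
P_tot = 8.44×10⁻¹⁵ W → 10 log₁₀(P_tot / 10⁻³) = −110.7 dBm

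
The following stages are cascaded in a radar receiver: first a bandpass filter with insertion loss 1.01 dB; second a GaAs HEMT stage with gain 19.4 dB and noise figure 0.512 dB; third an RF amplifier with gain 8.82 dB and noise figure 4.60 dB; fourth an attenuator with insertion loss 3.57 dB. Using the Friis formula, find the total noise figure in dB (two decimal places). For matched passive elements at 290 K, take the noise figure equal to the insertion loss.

1.61 dB

Convert to linear (a loss of L dB is a gain of −L dB): F_i = 10^(NF_i/10), G_i = 10^(G_i,dB/10)
  Stage 1: F_1 = 10^(1.01/10) = 1.262, G_1 = 10^(−1.01/10) = 0.7925
  Stage 2: F_2 = 10^(0.512/10) = 1.125, G_2 = 10^(19.4/10) = 87.10
  Stage 3: F_3 = 10^(4.60/10) = 2.884, G_3 = 10^(8.82/10) = 7.621
  Stage 4: F_4 = 10^(3.57/10) = 2.275, G_4 = 10^(−3.57/10) = 0.4395
Friis cascade:
  F = 1.262 + (1.125 − 1)/0.7925 + (2.884 − 1)/69.02 + (2.275 − 1)/526.0 = 1.449
NF = 10 log₁₀(1.449) = 1.61 dB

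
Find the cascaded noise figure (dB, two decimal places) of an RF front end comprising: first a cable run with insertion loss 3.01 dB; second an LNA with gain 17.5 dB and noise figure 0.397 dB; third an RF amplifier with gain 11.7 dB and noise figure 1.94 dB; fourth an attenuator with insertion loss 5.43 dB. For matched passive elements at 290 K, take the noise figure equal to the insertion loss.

3.46 dB

Convert to linear (a loss of L dB is a gain of −L dB): F_i = 10^(NF_i/10), G_i = 10^(G_i,dB/10)
  Stage 1: F_1 = 10^(3.01/10) = 2.000, G_1 = 10^(−3.01/10) = 0.5000
  Stage 2: F_2 = 10^(0.397/10) = 1.096, G_2 = 10^(17.5/10) = 56.23
  Stage 3: F_3 = 10^(1.94/10) = 1.563, G_3 = 10^(11.7/10) = 14.79
  Stage 4: F_4 = 10^(5.43/10) = 3.491, G_4 = 10^(−5.43/10) = 0.2864
Friis cascade:
  F = 2.000 + (1.096 − 1)/0.5000 + (1.563 − 1)/28.12 + (3.491 − 1)/415.9 = 2.217
NF = 10 log₁₀(2.217) = 3.46 dB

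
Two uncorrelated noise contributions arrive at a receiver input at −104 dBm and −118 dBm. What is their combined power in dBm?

Convert to linear, add, convert back:
P₁ = 3.98×10⁻¹⁴ W, P₂ = 1.58×10⁻¹⁵ W
P_tot = 4.14×10⁻¹⁴ W → 10 log₁₀(P_tot / 10⁻³) = −103.8 dBm

−103.8 dBm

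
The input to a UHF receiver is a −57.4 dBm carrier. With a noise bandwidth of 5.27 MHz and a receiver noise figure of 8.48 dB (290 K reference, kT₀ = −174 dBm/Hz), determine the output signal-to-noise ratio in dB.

40.9 dB

Noise floor: N = −174 + 10 log₁₀(B) + NF
10 log₁₀(5.27×10⁶) = 67.22 dB
N = −174 + 67.22 + 8.48 = −98.30 dBm
SNR = P_sig − N = −57.4 − (−98.30) = 40.90 dB → 40.9 dB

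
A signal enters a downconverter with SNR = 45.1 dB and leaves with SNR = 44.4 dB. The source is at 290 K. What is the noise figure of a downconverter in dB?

NF (dB) = SNR_in(dB) − SNR_out(dB) when the source is at T₀
NF = 45.1 − 44.4 = 0.7 dB

0.7 dB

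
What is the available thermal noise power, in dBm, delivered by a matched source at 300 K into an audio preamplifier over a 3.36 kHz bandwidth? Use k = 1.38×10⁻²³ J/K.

−138.6 dBm

P_n = kTB = 1.38×10⁻²³ × 300 × 3.36×10³ = 1.39×10⁻¹⁷ W
In dBm: 10 log₁₀(1.39×10⁻¹⁷ / 10⁻³) = −138.6 dBm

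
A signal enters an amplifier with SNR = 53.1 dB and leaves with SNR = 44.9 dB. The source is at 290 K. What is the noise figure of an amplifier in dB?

8.2 dB

NF (dB) = SNR_in(dB) − SNR_out(dB) when the source is at T₀
NF = 53.1 − 44.9 = 8.2 dB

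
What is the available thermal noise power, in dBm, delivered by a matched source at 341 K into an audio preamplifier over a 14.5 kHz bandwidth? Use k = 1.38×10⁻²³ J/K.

−131.7 dBm

P_n = kTB = 1.38×10⁻²³ × 341 × 1.45×10⁴ = 6.82×10⁻¹⁷ W
In dBm: 10 log₁₀(6.82×10⁻¹⁷ / 10⁻³) = −131.7 dBm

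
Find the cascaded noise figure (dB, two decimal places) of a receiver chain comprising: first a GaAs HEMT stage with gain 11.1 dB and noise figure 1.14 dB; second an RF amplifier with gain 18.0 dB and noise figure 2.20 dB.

Convert to linear (a loss of L dB is a gain of −L dB): F_i = 10^(NF_i/10), G_i = 10^(G_i,dB/10)
  Stage 1: F_1 = 10^(1.14/10) = 1.300, G_1 = 10^(11.1/10) = 12.88
  Stage 2: F_2 = 10^(2.20/10) = 1.660, G_2 = 10^(18.0/10) = 63.10
Friis cascade:
  F = 1.300 + (1.660 − 1)/12.88 = 1.351
NF = 10 log₁₀(1.351) = 1.31 dB

1.31 dB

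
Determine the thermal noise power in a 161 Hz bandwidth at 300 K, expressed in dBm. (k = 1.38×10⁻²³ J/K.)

P_n = kTB = 1.38×10⁻²³ × 300 × 1.61×10² = 6.67×10⁻¹⁹ W
In dBm: 10 log₁₀(6.67×10⁻¹⁹ / 10⁻³) = −151.8 dBm

−151.8 dBm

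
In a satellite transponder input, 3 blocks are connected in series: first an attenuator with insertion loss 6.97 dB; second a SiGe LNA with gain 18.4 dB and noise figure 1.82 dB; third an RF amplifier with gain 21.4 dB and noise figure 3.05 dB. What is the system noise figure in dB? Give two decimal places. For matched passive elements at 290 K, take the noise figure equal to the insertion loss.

Convert to linear (a loss of L dB is a gain of −L dB): F_i = 10^(NF_i/10), G_i = 10^(G_i,dB/10)
  Stage 1: F_1 = 10^(6.97/10) = 4.977, G_1 = 10^(−6.97/10) = 0.2009
  Stage 2: F_2 = 10^(1.82/10) = 1.521, G_2 = 10^(18.4/10) = 69.18
  Stage 3: F_3 = 10^(3.05/10) = 2.018, G_3 = 10^(21.4/10) = 138.0
Friis cascade:
  F = 4.977 + (1.521 − 1)/0.2009 + (2.018 − 1)/13.90 = 7.642
NF = 10 log₁₀(7.642) = 8.83 dB

8.83 dB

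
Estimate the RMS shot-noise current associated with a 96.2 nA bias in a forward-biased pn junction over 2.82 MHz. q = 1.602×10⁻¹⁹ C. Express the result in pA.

I_n = √(2qI·B)
2qI·B = 2 × 1.602×10⁻¹⁹ × 9.62×10⁻⁸ × 2.82×10⁶ = 8.69×10⁻²⁰ A²
I_n = √(8.69×10⁻²⁰) = 2.95×10⁻¹⁰ A = 295 pA

295 pA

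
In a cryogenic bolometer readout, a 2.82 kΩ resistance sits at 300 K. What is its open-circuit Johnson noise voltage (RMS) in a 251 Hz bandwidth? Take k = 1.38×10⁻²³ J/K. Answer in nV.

108 nV

V_n = √(4kTRB)
4kTRB = 4 × 1.38×10⁻²³ × 300 × 2.82×10³ × 2.51×10² = 1.17×10⁻¹⁴ V²
V_n = √(1.17×10⁻¹⁴) = 1.08×10⁻⁷ V = 108 nV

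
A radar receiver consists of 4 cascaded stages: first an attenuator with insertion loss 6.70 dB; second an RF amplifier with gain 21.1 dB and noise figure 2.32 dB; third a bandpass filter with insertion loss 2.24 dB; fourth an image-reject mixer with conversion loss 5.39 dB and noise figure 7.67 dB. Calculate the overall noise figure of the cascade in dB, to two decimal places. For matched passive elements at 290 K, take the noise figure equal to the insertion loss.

Convert to linear (a loss of L dB is a gain of −L dB): F_i = 10^(NF_i/10), G_i = 10^(G_i,dB/10)
  Stage 1: F_1 = 10^(6.70/10) = 4.677, G_1 = 10^(−6.70/10) = 0.2138
  Stage 2: F_2 = 10^(2.32/10) = 1.706, G_2 = 10^(21.1/10) = 128.8
  Stage 3: F_3 = 10^(2.24/10) = 1.675, G_3 = 10^(−2.24/10) = 0.5970
  Stage 4: F_4 = 10^(7.67/10) = 5.848, G_4 = 10^(−5.39/10) = 0.2891
Friis cascade:
  F = 4.677 + (1.706 − 1)/0.2138 + (1.675 − 1)/27.54 + (5.848 − 1)/16.44 = 8.299
NF = 10 log₁₀(8.299) = 9.19 dB

9.19 dB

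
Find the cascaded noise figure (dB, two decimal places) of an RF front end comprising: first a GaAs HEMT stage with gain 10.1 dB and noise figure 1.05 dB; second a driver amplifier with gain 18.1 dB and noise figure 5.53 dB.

Convert to linear (a loss of L dB is a gain of −L dB): F_i = 10^(NF_i/10), G_i = 10^(G_i,dB/10)
  Stage 1: F_1 = 10^(1.05/10) = 1.274, G_1 = 10^(10.1/10) = 10.23
  Stage 2: F_2 = 10^(5.53/10) = 3.573, G_2 = 10^(18.1/10) = 64.57
Friis cascade:
  F = 1.274 + (3.573 − 1)/10.23 = 1.525
NF = 10 log₁₀(1.525) = 1.83 dB

1.83 dB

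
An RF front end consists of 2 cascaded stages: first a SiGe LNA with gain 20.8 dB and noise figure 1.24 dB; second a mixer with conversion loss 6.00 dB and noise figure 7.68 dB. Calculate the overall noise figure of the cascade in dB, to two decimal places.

1.37 dB

Convert to linear (a loss of L dB is a gain of −L dB): F_i = 10^(NF_i/10), G_i = 10^(G_i,dB/10)
  Stage 1: F_1 = 10^(1.24/10) = 1.330, G_1 = 10^(20.8/10) = 120.2
  Stage 2: F_2 = 10^(7.68/10) = 5.861, G_2 = 10^(−6.00/10) = 0.2512
Friis cascade:
  F = 1.330 + (5.861 − 1)/120.2 = 1.371
NF = 10 log₁₀(1.371) = 1.37 dB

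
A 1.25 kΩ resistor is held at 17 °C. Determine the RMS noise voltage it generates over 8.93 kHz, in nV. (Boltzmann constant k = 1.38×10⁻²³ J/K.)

423 nV

T = 17 °C + 273.15 = 290.15 K
V_n = √(4kTRB)
4kTRB = 4 × 1.38×10⁻²³ × 290.15 × 1.25×10³ × 8.93×10³ = 1.79×10⁻¹³ V²
V_n = √(1.79×10⁻¹³) = 4.23×10⁻⁷ V = 423 nV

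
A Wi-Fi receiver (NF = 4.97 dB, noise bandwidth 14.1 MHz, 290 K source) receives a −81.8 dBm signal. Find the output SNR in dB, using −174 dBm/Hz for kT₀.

Noise floor: N = −174 + 10 log₁₀(B) + NF
10 log₁₀(1.41×10⁷) = 71.49 dB
N = −174 + 71.49 + 4.97 = −97.54 dBm
SNR = P_sig − N = −81.8 − (−97.54) = 15.74 dB → 15.7 dB

15.7 dB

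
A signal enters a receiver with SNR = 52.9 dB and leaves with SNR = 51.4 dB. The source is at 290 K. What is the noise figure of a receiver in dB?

NF (dB) = SNR_in(dB) − SNR_out(dB) when the source is at T₀
NF = 52.9 − 51.4 = 1.5 dB

1.5 dB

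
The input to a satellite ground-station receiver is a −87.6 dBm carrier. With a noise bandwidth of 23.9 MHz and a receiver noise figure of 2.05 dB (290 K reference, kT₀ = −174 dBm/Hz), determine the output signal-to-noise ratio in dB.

Noise floor: N = −174 + 10 log₁₀(B) + NF
10 log₁₀(2.39×10⁷) = 73.78 dB
N = −174 + 73.78 + 2.05 = −98.17 dBm
SNR = P_sig − N = −87.6 − (−98.17) = 10.57 dB → 10.6 dB

10.6 dB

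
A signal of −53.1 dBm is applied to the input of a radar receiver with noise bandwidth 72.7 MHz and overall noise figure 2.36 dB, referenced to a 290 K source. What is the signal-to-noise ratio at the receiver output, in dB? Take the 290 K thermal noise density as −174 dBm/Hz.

Noise floor: N = −174 + 10 log₁₀(B) + NF
10 log₁₀(7.27×10⁷) = 78.62 dB
N = −174 + 78.62 + 2.36 = −93.02 dBm
SNR = P_sig − N = −53.1 − (−93.02) = 39.92 dB → 39.9 dB

39.9 dB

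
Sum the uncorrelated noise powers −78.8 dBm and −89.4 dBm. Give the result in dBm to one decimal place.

Convert to linear, add, convert back:
P₁ = 1.32×10⁻¹¹ W, P₂ = 1.15×10⁻¹² W
P_tot = 1.43×10⁻¹¹ W → 10 log₁₀(P_tot / 10⁻³) = −78.4 dBm

−78.4 dBm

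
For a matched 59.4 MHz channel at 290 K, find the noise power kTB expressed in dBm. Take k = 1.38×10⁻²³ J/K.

P_n = kTB = 1.38×10⁻²³ × 290 × 5.94×10⁷ = 2.38×10⁻¹³ W
In dBm: 10 log₁₀(2.38×10⁻¹³ / 10⁻³) = −96.2 dBm

−96.2 dBm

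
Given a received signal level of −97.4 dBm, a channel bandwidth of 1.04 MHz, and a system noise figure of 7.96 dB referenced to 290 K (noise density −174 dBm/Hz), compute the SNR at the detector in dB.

Noise floor: N = −174 + 10 log₁₀(B) + NF
10 log₁₀(1.04×10⁶) = 60.17 dB
N = −174 + 60.17 + 7.96 = −105.87 dBm
SNR = P_sig − N = −97.4 − (−105.87) = 8.47 dB → 8.5 dB

8.5 dB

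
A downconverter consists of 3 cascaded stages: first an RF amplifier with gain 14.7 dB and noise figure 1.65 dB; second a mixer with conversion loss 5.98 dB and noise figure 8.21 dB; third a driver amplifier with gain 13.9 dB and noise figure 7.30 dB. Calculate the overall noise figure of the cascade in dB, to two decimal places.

3.50 dB

Convert to linear (a loss of L dB is a gain of −L dB): F_i = 10^(NF_i/10), G_i = 10^(G_i,dB/10)
  Stage 1: F_1 = 10^(1.65/10) = 1.462, G_1 = 10^(14.7/10) = 29.51
  Stage 2: F_2 = 10^(8.21/10) = 6.622, G_2 = 10^(−5.98/10) = 0.2523
  Stage 3: F_3 = 10^(7.30/10) = 5.370, G_3 = 10^(13.9/10) = 24.55
Friis cascade:
  F = 1.462 + (6.622 − 1)/29.51 + (5.370 − 1)/7.447 = 2.240
NF = 10 log₁₀(2.240) = 3.50 dB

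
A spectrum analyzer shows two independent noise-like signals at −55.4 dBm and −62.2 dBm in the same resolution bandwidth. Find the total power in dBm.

−54.6 dBm

Convert to linear, add, convert back:
P₁ = 2.88×10⁻⁹ W, P₂ = 6.03×10⁻¹⁰ W
P_tot = 3.49×10⁻⁹ W → 10 log₁₀(P_tot / 10⁻³) = −54.6 dBm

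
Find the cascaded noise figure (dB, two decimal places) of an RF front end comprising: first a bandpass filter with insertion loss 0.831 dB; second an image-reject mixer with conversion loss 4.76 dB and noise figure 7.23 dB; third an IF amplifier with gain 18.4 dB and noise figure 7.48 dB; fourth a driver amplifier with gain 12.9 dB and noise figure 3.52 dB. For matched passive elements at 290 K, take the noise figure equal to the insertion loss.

13.64 dB

Convert to linear (a loss of L dB is a gain of −L dB): F_i = 10^(NF_i/10), G_i = 10^(G_i,dB/10)
  Stage 1: F_1 = 10^(0.831/10) = 1.211, G_1 = 10^(−0.831/10) = 0.8258
  Stage 2: F_2 = 10^(7.23/10) = 5.284, G_2 = 10^(−4.76/10) = 0.3342
  Stage 3: F_3 = 10^(7.48/10) = 5.598, G_3 = 10^(18.4/10) = 69.18
  Stage 4: F_4 = 10^(3.52/10) = 2.249, G_4 = 10^(12.9/10) = 19.50
Friis cascade:
  F = 1.211 + (5.284 − 1)/0.8258 + (5.598 − 1)/0.2760 + (2.249 − 1)/19.09 = 23.12
NF = 10 log₁₀(23.12) = 13.64 dB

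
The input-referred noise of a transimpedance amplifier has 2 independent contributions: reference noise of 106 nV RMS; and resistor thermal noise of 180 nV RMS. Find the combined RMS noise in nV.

209 nV

Uncorrelated sources add in power (mean-square): V_tot = √(ΣV_i²)
V_tot = √[(1.06×10⁻⁷)² + (1.80×10⁻⁷)²] = 2.09×10⁻⁷ V = 209 nV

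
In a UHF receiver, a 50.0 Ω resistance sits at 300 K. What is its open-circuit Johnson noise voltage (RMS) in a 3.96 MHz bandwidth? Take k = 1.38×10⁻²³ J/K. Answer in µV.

V_n = √(4kTRB)
4kTRB = 4 × 1.38×10⁻²³ × 300 × 5.00×10¹ × 3.96×10⁶ = 3.28×10⁻¹² V²
V_n = √(3.28×10⁻¹²) = 1.81×10⁻⁶ V = 1.81 µV

1.81 µV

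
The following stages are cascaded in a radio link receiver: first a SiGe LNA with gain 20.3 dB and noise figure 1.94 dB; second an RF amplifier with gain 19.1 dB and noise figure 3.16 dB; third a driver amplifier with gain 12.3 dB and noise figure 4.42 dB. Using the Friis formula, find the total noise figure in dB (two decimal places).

Convert to linear (a loss of L dB is a gain of −L dB): F_i = 10^(NF_i/10), G_i = 10^(G_i,dB/10)
  Stage 1: F_1 = 10^(1.94/10) = 1.563, G_1 = 10^(20.3/10) = 107.2
  Stage 2: F_2 = 10^(3.16/10) = 2.070, G_2 = 10^(19.1/10) = 81.28
  Stage 3: F_3 = 10^(4.42/10) = 2.767, G_3 = 10^(12.3/10) = 16.98
Friis cascade:
  F = 1.563 + (2.070 − 1)/107.2 + (2.767 − 1)/8710 = 1.573
NF = 10 log₁₀(1.573) = 1.97 dB

1.97 dB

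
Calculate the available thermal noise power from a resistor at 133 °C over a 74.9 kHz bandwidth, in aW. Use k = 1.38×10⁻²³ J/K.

420 aW

T = 133 °C + 273.15 = 406.15 K
P_n = kTB = 1.38×10⁻²³ × 406.15 × 7.49×10⁴ = 4.20×10⁻¹⁶ W = 420 aW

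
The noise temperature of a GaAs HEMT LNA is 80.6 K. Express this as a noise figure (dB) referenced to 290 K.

1.07 dB

F = 1 + T_e/T₀ = 1 + 80.6/290 = 1.27793
NF = 10 log₁₀(1.27793) = 1.07 dB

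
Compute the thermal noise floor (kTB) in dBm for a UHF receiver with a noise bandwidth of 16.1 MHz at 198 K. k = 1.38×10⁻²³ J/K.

P_n = kTB = 1.38×10⁻²³ × 198 × 1.61×10⁷ = 4.40×10⁻¹⁴ W
In dBm: 10 log₁₀(4.40×10⁻¹⁴ / 10⁻³) = −103.6 dBm

−103.6 dBm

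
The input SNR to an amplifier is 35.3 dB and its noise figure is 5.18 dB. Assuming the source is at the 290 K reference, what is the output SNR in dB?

30.12 dB

By definition F = SNR_in/SNR_out, so in dB: SNR_out = SNR_in − NF
SNR_out = 35.3 − 5.18 = 30.12 dB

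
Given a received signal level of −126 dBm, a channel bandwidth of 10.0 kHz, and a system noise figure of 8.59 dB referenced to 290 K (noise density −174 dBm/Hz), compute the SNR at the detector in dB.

−0.6 dB

Noise floor: N = −174 + 10 log₁₀(B) + NF
10 log₁₀(1.00×10⁴) = 40 dB
N = −174 + 40 + 8.59 = −125.41 dBm
SNR = P_sig − N = −126 − (−125.41) = −0.59 dB → −0.6 dB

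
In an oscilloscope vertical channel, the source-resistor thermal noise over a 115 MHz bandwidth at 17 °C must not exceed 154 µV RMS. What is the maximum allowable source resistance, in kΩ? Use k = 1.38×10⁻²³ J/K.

T = 17 °C + 273.15 = 290.15 K
Johnson–Nyquist: V_n = √(4kTRB) ⇒ R = V_n² / (4kTB)
4kTB = 4 × 1.38×10⁻²³ × 290.15 × 1.15×10⁸ = 1.84×10⁻¹²
R = (1.54×10⁻⁴)² / 1.84×10⁻¹² = 1.29×10⁴ Ω = 12.9 kΩ

12.9 kΩ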